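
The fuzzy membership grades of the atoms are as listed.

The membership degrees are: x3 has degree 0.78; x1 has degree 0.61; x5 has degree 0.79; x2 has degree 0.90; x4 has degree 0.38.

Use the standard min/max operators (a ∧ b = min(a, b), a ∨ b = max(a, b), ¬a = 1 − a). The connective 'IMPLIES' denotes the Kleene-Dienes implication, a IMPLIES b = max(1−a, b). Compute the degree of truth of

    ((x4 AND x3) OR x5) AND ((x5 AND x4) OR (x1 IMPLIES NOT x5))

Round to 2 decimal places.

0.39

x4 AND x3 = min(a, b) on (0.38, 0.78) = 0.38
(x4 AND x3) OR x5 = max(a, b) on (0.38, 0.79) = 0.79
x5 AND x4 = min(a, b) on (0.79, 0.38) = 0.38
NOT x5 = 1 − 0.79 = 0.21
x1 IMPLIES NOT x5  [Kleene-Dienes: max(1−a, b)] with a=0.61, b=0.21 → 0.39
(x5 AND x4) OR (x1 IMPLIES NOT x5) = max(a, b) on (0.38, 0.39) = 0.39
((x4 AND x3) OR x5) AND ((x5 AND x4) OR (x1 IMPLIES NOT x5)) = min(a, b) on (0.79, 0.39) = 0.39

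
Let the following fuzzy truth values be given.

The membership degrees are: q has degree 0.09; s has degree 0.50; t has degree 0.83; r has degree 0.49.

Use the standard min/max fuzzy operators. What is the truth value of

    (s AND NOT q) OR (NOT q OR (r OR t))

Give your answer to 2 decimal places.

0.91

NOT q = 1 − 0.09 = 0.91
s AND NOT q = min(a, b) on (0.50, 0.91) = 0.50
NOT q = 1 − 0.09 = 0.91
r OR t = max(a, b) on (0.49, 0.83) = 0.83
NOT q OR (r OR t) = max(a, b) on (0.91, 0.83) = 0.91
(s AND NOT q) OR (NOT q OR (r OR t)) = max(a, b) on (0.50, 0.91) = 0.91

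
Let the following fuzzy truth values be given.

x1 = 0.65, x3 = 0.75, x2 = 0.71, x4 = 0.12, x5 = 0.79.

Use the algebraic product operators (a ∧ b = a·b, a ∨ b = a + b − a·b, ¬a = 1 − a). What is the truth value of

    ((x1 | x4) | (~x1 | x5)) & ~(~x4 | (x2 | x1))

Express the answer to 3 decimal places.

x1 | x4 = a + b − a·b on (0.6500, 0.1200) = 0.6920
~x1 = 1 − 0.6500 = 0.3500
~x1 | x5 = a + b − a·b on (0.3500, 0.7900) = 0.8635
(x1 | x4) | (~x1 | x5) = a + b − a·b on (0.6920, 0.8635) = 0.9580
~x4 = 1 − 0.1200 = 0.8800
x2 | x1 = a + b − a·b on (0.7100, 0.6500) = 0.8985
~x4 | (x2 | x1) = a + b − a·b on (0.8800, 0.8985) = 0.9878
~(~x4 | (x2 | x1)) = 1 − 0.9878 = 0.0122
((x1 | x4) | (~x1 | x5)) & ~(~x4 | (x2 | x1)) = a·b on (0.9580, 0.0122) = 0.0117

0.012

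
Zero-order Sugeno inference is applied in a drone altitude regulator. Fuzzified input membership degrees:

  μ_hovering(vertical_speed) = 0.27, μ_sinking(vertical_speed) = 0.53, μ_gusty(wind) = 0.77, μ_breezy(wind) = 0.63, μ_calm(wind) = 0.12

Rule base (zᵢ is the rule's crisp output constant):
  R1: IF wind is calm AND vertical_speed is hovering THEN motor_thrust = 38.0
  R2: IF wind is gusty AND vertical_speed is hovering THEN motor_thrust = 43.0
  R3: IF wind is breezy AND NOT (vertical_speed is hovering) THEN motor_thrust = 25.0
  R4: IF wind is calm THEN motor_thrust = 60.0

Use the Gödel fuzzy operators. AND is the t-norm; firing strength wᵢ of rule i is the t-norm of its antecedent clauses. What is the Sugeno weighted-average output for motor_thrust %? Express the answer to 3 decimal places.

34.316

R1 (z=38.0): calm=0.12, hovering=0.27; AND[min(a, b)] → w = 0.12
R2 (z=43.0): gusty=0.77, hovering=0.27; AND[min(a, b)] → w = 0.27
R3 (z=25.0): breezy=0.63, ¬hovering=1−0.27=0.73; AND[min(a, b)] → w = 0.63
R4 (z=60.0): calm=0.12 → w = 0.12
Weighted average = (0.12·38.0 + 0.27·43.0 + 0.63·25.0 + 0.12·60.0) / (0.12 + 0.27 + 0.63 + 0.12)
  = 39.1200 / 1.1400 = 34.316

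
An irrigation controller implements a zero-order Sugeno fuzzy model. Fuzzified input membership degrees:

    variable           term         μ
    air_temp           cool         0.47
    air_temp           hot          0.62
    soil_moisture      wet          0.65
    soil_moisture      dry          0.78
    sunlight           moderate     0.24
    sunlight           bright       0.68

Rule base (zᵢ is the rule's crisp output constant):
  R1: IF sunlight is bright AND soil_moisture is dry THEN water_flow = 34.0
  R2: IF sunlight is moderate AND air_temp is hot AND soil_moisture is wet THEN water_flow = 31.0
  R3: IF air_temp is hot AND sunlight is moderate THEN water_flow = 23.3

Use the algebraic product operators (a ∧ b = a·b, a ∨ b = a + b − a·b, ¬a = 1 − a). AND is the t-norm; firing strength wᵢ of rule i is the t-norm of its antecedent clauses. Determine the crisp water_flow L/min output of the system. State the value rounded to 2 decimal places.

31.57

R1 (z=34.0): bright=0.68, dry=0.78; AND[a·b] → w = 0.5304
R2 (z=31.0): moderate=0.24, hot=0.62, wet=0.65; AND[a·b] → w = 0.0967
R3 (z=23.3): hot=0.62, moderate=0.24; AND[a·b] → w = 0.1488
Weighted average = (0.5304·34.0 + 0.0967·31.0 + 0.1488·23.3) / (0.5304 + 0.0967 + 0.1488)
  = 24.4990 / 0.7759 = 31.57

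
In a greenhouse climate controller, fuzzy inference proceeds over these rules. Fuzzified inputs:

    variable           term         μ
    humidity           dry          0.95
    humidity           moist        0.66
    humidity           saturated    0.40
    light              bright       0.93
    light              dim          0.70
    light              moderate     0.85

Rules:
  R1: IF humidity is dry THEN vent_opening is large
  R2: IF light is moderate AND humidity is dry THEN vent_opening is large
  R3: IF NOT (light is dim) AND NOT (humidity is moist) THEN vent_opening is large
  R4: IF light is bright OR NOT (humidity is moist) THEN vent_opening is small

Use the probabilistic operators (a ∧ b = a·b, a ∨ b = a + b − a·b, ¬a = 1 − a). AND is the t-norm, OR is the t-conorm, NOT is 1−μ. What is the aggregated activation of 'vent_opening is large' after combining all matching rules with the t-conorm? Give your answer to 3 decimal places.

R1: dry=0.95 → w = 0.9500
R2: moderate=0.85, dry=0.95; AND[a·b] → w = 0.8075
R3: ¬dim=1−0.70=0.30, ¬moist=1−0.66=0.34; AND[a·b] → w = 0.1020
R4: bright=0.93, ¬moist=1−0.66=0.34; OR[a + b − a·b] → w = 0.9538
Rules with consequent 'large': {R1, R2, R3} → strengths 0.9500, 0.8075, 0.1020
Aggregate via t-conorm [a + b − a·b]: 0.9914

0.991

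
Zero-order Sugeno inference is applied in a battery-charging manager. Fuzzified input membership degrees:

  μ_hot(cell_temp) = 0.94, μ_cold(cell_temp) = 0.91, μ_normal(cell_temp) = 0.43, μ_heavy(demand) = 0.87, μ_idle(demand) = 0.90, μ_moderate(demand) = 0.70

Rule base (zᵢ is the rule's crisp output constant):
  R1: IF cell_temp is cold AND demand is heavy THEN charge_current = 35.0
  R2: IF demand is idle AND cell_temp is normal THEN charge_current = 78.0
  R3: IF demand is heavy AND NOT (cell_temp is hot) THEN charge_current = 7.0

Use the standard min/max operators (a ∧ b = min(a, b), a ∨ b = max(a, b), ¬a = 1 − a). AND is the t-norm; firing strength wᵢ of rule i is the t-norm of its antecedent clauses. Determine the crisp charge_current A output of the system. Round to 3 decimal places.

R1 (z=35.0): cold=0.91, heavy=0.87; AND[min(a, b)] → w = 0.87
R2 (z=78.0): idle=0.90, normal=0.43; AND[min(a, b)] → w = 0.43
R3 (z=7.0): heavy=0.87, ¬hot=1−0.94=0.06; AND[min(a, b)] → w = 0.06
Weighted average = (0.87·35.0 + 0.43·78.0 + 0.06·7.0) / (0.87 + 0.43 + 0.06)
  = 64.4100 / 1.3600 = 47.360

47.360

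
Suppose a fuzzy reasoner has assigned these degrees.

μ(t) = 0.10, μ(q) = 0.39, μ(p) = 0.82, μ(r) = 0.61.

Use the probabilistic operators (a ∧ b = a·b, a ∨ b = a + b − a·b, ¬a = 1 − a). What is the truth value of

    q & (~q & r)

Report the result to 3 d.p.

~q = 1 − 0.3900 = 0.6100
~q & r = a·b on (0.6100, 0.6100) = 0.3721
q & (~q & r) = a·b on (0.3900, 0.3721) = 0.1451

0.145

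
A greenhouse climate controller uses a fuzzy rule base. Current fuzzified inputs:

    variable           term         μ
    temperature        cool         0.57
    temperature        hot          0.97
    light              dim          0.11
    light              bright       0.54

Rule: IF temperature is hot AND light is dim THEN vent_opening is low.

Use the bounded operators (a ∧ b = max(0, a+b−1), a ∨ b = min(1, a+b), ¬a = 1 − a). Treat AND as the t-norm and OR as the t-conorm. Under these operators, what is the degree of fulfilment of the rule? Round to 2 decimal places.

0.08

firing strength: hot=0.97, dim=0.11; AND[max(0, a+b−1)] → w = 0.08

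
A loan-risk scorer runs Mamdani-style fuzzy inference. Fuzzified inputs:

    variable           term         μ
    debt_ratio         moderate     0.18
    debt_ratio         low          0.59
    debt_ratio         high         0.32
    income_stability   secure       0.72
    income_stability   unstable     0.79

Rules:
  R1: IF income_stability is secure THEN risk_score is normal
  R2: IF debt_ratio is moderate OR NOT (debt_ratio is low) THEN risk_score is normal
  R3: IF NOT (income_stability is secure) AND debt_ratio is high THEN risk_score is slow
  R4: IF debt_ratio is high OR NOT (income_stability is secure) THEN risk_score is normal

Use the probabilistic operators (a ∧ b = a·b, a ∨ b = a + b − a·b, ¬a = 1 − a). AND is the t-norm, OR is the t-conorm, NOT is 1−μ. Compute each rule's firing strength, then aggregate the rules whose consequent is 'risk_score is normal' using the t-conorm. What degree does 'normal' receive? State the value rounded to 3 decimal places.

0.934

R1: secure=0.72 → w = 0.7200
R2: moderate=0.18, ¬low=1−0.59=0.41; OR[a + b − a·b] → w = 0.5162
R3: ¬secure=1−0.72=0.28, high=0.32; AND[a·b] → w = 0.0896
R4: high=0.32, ¬secure=1−0.72=0.28; OR[a + b − a·b] → w = 0.5104
Rules with consequent 'normal': {R1, R2, R4} → strengths 0.7200, 0.5162, 0.5104
Aggregate via t-conorm [a + b − a·b]: 0.9337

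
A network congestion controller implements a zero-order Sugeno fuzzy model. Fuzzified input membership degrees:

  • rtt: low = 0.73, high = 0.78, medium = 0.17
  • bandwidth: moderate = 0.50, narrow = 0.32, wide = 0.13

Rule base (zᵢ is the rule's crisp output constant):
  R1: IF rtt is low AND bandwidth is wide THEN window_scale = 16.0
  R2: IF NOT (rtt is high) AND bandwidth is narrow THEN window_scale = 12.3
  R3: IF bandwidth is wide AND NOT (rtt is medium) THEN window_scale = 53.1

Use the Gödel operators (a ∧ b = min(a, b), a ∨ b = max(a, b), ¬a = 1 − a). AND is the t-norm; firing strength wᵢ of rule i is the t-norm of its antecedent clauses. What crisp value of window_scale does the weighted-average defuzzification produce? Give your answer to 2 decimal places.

R1 (z=16.0): low=0.73, wide=0.13; AND[min(a, b)] → w = 0.13
R2 (z=12.3): ¬high=1−0.78=0.22, narrow=0.32; AND[min(a, b)] → w = 0.22
R3 (z=53.1): wide=0.13, ¬medium=1−0.17=0.83; AND[min(a, b)] → w = 0.13
Weighted average = (0.13·16.0 + 0.22·12.3 + 0.13·53.1) / (0.13 + 0.22 + 0.13)
  = 11.6890 / 0.4800 = 24.35

24.35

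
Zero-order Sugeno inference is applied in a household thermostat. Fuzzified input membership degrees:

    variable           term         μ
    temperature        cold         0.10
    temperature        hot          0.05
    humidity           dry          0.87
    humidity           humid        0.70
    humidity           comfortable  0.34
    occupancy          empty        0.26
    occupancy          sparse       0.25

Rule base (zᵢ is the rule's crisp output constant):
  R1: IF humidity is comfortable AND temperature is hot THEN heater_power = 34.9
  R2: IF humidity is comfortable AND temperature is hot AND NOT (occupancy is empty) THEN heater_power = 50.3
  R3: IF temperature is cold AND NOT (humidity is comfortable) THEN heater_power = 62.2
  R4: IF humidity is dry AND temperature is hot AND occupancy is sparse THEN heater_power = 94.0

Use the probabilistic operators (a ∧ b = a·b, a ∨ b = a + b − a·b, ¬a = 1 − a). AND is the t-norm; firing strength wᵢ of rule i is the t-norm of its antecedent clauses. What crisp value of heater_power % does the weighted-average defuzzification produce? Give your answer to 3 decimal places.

59.683

R1 (z=34.9): comfortable=0.34, hot=0.05; AND[a·b] → w = 0.0170
R2 (z=50.3): comfortable=0.34, hot=0.05, ¬empty=1−0.26=0.74; AND[a·b] → w = 0.0126
R3 (z=62.2): cold=0.10, ¬comfortable=1−0.34=0.66; AND[a·b] → w = 0.0660
R4 (z=94.0): dry=0.87, hot=0.05, sparse=0.25; AND[a·b] → w = 0.0109
Weighted average = (0.0170·34.9 + 0.0126·50.3 + 0.0660·62.2 + 0.0109·94.0) / (0.0170 + 0.0126 + 0.0660 + 0.0109)
  = 6.3535 / 0.1065 = 59.683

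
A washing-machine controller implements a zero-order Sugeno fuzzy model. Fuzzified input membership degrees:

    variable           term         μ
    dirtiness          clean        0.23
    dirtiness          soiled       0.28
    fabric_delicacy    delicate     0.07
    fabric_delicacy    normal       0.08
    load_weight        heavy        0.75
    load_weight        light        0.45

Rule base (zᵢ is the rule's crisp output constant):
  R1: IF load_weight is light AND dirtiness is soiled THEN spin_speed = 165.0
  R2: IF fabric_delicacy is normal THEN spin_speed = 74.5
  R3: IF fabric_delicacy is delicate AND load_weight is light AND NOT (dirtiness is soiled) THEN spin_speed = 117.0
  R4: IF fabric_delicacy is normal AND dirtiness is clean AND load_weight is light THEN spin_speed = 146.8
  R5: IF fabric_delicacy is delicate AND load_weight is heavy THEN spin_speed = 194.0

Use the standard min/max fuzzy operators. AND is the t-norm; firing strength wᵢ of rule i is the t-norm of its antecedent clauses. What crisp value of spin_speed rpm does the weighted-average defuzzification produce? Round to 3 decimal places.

147.714

R1 (z=165.0): light=0.45, soiled=0.28; AND[min(a, b)] → w = 0.28
R2 (z=74.5): normal=0.08 → w = 0.08
R3 (z=117.0): delicate=0.07, light=0.45, ¬soiled=1−0.28=0.72; AND[min(a, b)] → w = 0.07
R4 (z=146.8): normal=0.08, clean=0.23, light=0.45; AND[min(a, b)] → w = 0.08
R5 (z=194.0): delicate=0.07, heavy=0.75; AND[min(a, b)] → w = 0.07
Weighted average = (0.28·165.0 + 0.08·74.5 + 0.07·117.0 + 0.08·146.8 + 0.07·194.0) / (0.28 + 0.08 + 0.07 + 0.08 + 0.07)
  = 85.6740 / 0.5800 = 147.714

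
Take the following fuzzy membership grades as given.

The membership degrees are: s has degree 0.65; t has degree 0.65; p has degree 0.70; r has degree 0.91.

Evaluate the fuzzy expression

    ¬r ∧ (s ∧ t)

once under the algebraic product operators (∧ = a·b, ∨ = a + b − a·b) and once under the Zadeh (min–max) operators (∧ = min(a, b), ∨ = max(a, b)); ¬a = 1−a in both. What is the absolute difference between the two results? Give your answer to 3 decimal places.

Under algebraic product:
  ¬r = 1 − 0.9100 = 0.0900
  s ∧ t = a·b on (0.6500, 0.6500) = 0.4225
  ¬r ∧ (s ∧ t) = a·b on (0.0900, 0.4225) = 0.0380
  → value = 0.0380
Under Zadeh (min–max):
  ¬r = 1 − 0.91 = 0.09
  s ∧ t = min(a, b) on (0.65, 0.65) = 0.65
  ¬r ∧ (s ∧ t) = min(a, b) on (0.09, 0.65) = 0.09
  → value = 0.0900
|0.0380 − 0.0900| = 0.052

0.052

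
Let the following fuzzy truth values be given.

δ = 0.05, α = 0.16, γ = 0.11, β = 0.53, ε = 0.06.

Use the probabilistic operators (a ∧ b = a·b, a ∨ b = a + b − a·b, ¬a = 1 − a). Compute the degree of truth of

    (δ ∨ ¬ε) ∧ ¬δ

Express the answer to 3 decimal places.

¬ε = 1 − 0.0600 = 0.9400
δ ∨ ¬ε = a + b − a·b on (0.0500, 0.9400) = 0.9430
¬δ = 1 − 0.0500 = 0.9500
(δ ∨ ¬ε) ∧ ¬δ = a·b on (0.9430, 0.9500) = 0.8958

0.896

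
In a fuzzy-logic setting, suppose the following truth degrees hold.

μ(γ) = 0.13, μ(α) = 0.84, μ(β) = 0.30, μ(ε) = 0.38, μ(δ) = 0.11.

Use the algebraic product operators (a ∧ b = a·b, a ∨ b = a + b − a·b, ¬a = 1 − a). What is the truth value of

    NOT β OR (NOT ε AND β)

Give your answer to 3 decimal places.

NOT β = 1 − 0.3000 = 0.7000
NOT ε = 1 − 0.3800 = 0.6200
NOT ε AND β = a·b on (0.6200, 0.3000) = 0.1860
NOT β OR (NOT ε AND β) = a + b − a·b on (0.7000, 0.1860) = 0.7558

0.756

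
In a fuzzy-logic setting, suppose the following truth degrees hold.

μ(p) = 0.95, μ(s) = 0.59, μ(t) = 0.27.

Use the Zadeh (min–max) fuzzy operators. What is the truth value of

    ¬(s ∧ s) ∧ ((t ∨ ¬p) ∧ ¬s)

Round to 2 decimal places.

0.27

s ∧ s = min(a, b) on (0.59, 0.59) = 0.59
¬(s ∧ s) = 1 − 0.59 = 0.41
¬p = 1 − 0.95 = 0.05
t ∨ ¬p = max(a, b) on (0.27, 0.05) = 0.27
¬s = 1 − 0.59 = 0.41
(t ∨ ¬p) ∧ ¬s = min(a, b) on (0.27, 0.41) = 0.27
¬(s ∧ s) ∧ ((t ∨ ¬p) ∧ ¬s) = min(a, b) on (0.41, 0.27) = 0.27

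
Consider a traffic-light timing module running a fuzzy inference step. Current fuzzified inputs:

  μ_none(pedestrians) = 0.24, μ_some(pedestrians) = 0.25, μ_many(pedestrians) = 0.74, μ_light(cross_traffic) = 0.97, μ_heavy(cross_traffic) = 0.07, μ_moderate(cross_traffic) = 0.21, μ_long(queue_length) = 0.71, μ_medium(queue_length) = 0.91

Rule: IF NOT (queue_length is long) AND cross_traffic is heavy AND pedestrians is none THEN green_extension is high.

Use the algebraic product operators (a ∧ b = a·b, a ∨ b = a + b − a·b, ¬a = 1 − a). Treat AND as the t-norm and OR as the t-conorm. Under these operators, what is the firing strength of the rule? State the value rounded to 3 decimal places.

firing strength: ¬long=1−0.71=0.29, heavy=0.07, none=0.24; AND[a·b] → w = 0.0049

0.005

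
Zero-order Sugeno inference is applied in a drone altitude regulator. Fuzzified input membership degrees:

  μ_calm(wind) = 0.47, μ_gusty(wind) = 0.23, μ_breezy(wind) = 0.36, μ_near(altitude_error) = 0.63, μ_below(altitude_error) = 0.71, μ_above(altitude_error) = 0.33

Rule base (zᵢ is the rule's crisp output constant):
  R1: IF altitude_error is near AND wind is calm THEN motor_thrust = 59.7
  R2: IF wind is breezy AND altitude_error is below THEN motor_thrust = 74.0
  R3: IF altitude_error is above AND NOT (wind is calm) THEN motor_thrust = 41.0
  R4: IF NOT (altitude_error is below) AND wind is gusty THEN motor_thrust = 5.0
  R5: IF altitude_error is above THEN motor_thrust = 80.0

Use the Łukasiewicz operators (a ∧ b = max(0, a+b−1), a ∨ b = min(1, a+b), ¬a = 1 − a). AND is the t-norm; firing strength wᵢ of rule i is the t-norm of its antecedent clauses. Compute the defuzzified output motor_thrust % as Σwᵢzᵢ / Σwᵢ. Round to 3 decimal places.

R1 (z=59.7): near=0.63, calm=0.47; AND[max(0, a+b−1)] → w = 0.10
R2 (z=74.0): breezy=0.36, below=0.71; AND[max(0, a+b−1)] → w = 0.07
R3 (z=41.0): above=0.33, ¬calm=1−0.47=0.53; AND[max(0, a+b−1)] → w = 0.00
R4 (z=5.0): ¬below=1−0.71=0.29, gusty=0.23; AND[max(0, a+b−1)] → w = 0.00
R5 (z=80.0): above=0.33 → w = 0.33
Weighted average = (0.10·59.7 + 0.07·74.0 + 0.00·41.0 + 0.00·5.0 + 0.33·80.0) / (0.10 + 0.07 + 0.00 + 0.00 + 0.33)
  = 37.5500 / 0.5000 = 75.100

75.100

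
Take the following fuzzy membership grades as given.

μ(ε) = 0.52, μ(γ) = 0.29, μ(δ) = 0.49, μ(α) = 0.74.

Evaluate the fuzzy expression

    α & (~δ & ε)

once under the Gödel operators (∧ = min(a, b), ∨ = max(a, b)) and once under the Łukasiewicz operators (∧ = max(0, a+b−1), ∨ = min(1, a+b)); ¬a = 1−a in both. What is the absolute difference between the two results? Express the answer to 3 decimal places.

0.510

Under Gödel:
  ~δ = 1 − 0.49 = 0.51
  ~δ & ε = min(a, b) on (0.51, 0.52) = 0.51
  α & (~δ & ε) = min(a, b) on (0.74, 0.51) = 0.51
  → value = 0.5100
Under Łukasiewicz:
  ~δ = 1 − 0.49 = 0.51
  ~δ & ε = max(0, a+b−1) on (0.51, 0.52) = 0.03
  α & (~δ & ε) = max(0, a+b−1) on (0.74, 0.03) = 0.00
  → value = 0.0000
|0.5100 − 0.0000| = 0.510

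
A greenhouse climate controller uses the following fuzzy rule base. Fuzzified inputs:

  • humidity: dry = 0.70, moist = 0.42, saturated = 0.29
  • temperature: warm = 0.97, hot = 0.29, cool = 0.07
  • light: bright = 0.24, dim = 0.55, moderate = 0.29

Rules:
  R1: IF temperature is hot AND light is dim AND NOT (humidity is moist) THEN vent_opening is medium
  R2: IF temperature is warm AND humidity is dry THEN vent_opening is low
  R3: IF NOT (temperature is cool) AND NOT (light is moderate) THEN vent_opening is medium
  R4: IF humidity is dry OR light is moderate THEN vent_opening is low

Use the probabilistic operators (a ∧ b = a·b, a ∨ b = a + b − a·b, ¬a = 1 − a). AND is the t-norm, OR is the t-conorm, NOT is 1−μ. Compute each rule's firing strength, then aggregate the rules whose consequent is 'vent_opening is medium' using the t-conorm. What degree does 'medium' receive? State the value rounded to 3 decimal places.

R1: hot=0.29, dim=0.55, ¬moist=1−0.42=0.58; AND[a·b] → w = 0.0925
R2: warm=0.97, dry=0.70; AND[a·b] → w = 0.6790
R3: ¬cool=1−0.07=0.93, ¬moderate=1−0.29=0.71; AND[a·b] → w = 0.6603
R4: dry=0.70, moderate=0.29; OR[a + b − a·b] → w = 0.7870
Rules with consequent 'medium': {R1, R3} → strengths 0.0925, 0.6603
Aggregate via t-conorm [a + b − a·b]: 0.6917

0.692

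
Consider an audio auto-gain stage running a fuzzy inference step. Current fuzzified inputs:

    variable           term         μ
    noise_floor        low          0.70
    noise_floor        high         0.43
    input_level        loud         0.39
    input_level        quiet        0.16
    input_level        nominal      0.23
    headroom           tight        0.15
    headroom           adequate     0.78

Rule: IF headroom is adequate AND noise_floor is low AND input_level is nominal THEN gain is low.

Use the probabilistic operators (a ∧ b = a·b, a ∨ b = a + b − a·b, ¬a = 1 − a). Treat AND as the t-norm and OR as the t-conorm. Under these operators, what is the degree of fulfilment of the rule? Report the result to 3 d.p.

0.126

firing strength: adequate=0.78, low=0.70, nominal=0.23; AND[a·b] → w = 0.1256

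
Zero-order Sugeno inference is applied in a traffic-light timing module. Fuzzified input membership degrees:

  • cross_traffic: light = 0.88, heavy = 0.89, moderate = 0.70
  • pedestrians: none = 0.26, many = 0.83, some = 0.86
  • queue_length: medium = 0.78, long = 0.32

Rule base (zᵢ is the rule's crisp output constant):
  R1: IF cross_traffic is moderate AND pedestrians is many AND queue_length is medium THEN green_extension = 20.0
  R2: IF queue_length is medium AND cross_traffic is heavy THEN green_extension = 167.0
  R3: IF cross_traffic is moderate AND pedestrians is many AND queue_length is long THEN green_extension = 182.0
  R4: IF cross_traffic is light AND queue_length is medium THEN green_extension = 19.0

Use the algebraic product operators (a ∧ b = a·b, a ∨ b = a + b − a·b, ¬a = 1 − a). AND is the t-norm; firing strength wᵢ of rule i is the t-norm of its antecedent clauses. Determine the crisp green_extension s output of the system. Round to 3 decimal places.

85.099

R1 (z=20.0): moderate=0.70, many=0.83, medium=0.78; AND[a·b] → w = 0.4532
R2 (z=167.0): medium=0.78, heavy=0.89; AND[a·b] → w = 0.6942
R3 (z=182.0): moderate=0.70, many=0.83, long=0.32; AND[a·b] → w = 0.1859
R4 (z=19.0): light=0.88, medium=0.78; AND[a·b] → w = 0.6864
Weighted average = (0.4532·20.0 + 0.6942·167.0 + 0.1859·182.0 + 0.6864·19.0) / (0.4532 + 0.6942 + 0.1859 + 0.6864)
  = 171.8740 / 2.0197 = 85.099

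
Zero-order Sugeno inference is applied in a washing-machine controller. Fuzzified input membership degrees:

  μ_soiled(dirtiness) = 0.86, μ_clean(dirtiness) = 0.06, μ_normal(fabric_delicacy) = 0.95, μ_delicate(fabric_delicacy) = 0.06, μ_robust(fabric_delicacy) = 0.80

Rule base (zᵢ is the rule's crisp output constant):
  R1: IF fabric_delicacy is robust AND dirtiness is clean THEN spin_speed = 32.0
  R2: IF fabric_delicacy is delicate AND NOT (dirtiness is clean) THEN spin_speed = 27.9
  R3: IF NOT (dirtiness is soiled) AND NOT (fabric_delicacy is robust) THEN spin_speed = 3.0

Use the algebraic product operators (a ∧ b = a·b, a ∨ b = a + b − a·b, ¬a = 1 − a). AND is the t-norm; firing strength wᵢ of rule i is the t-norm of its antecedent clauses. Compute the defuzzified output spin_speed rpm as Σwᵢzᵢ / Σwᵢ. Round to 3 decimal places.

R1 (z=32.0): robust=0.80, clean=0.06; AND[a·b] → w = 0.0480
R2 (z=27.9): delicate=0.06, ¬clean=1−0.06=0.94; AND[a·b] → w = 0.0564
R3 (z=3.0): ¬soiled=1−0.86=0.14, ¬robust=1−0.80=0.20; AND[a·b] → w = 0.0280
Weighted average = (0.0480·32.0 + 0.0564·27.9 + 0.0280·3.0) / (0.0480 + 0.0564 + 0.0280)
  = 3.1936 / 0.1324 = 24.121

24.121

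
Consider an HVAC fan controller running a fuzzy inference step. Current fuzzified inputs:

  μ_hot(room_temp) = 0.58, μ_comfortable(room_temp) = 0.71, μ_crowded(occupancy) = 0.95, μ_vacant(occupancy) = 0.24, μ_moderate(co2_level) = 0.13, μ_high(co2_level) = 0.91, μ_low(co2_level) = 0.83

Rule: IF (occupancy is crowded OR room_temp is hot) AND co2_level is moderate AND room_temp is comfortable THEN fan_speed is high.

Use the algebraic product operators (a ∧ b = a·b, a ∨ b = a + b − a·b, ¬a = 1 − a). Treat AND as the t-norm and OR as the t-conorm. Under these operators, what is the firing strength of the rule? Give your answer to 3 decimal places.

firing strength: (crowded=0.95 OR hot=0.58) = 0.9790; AND[a·b] with moderate=0.13, comfortable=0.71 → w = 0.0904

0.090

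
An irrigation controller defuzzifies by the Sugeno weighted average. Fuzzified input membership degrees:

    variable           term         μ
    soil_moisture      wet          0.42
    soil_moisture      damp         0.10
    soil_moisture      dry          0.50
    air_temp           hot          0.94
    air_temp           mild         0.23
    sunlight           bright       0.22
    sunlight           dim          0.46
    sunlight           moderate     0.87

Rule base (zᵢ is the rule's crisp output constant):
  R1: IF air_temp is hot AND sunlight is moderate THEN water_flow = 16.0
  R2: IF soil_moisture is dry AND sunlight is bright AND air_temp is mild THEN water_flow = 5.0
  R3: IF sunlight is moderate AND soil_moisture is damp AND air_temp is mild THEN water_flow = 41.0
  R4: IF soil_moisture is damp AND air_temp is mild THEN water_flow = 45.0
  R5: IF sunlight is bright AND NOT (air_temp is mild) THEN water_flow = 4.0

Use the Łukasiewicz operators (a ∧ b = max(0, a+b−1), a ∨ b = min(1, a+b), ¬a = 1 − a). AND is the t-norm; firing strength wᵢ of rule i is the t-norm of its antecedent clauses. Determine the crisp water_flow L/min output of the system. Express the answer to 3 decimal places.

R1 (z=16.0): hot=0.94, moderate=0.87; AND[max(0, a+b−1)] → w = 0.81
R2 (z=5.0): dry=0.50, bright=0.22, mild=0.23; AND[max(0, a+b−1)] → w = 0.00
R3 (z=41.0): moderate=0.87, damp=0.10, mild=0.23; AND[max(0, a+b−1)] → w = 0.00
R4 (z=45.0): damp=0.10, mild=0.23; AND[max(0, a+b−1)] → w = 0.00
R5 (z=4.0): bright=0.22, ¬mild=1−0.23=0.77; AND[max(0, a+b−1)] → w = 0.00
Weighted average = (0.81·16.0 + 0.00·5.0 + 0.00·41.0 + 0.00·45.0 + 0.00·4.0) / (0.81 + 0.00 + 0.00 + 0.00 + 0.00)
  = 12.9600 / 0.8100 = 16.000

16.000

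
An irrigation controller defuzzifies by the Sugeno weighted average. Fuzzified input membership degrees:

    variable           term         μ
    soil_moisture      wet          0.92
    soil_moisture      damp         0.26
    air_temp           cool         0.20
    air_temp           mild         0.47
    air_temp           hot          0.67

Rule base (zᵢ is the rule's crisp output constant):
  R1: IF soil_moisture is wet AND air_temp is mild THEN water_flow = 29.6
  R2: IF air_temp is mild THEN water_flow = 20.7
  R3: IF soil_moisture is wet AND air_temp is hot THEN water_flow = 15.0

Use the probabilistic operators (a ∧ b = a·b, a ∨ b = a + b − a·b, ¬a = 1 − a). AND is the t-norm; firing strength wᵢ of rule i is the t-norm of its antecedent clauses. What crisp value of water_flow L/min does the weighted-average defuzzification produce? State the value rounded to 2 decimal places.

20.92

R1 (z=29.6): wet=0.92, mild=0.47; AND[a·b] → w = 0.4324
R2 (z=20.7): mild=0.47 → w = 0.4700
R3 (z=15.0): wet=0.92, hot=0.67; AND[a·b] → w = 0.6164
Weighted average = (0.4324·29.6 + 0.4700·20.7 + 0.6164·15.0) / (0.4324 + 0.4700 + 0.6164)
  = 31.7740 / 1.5188 = 20.92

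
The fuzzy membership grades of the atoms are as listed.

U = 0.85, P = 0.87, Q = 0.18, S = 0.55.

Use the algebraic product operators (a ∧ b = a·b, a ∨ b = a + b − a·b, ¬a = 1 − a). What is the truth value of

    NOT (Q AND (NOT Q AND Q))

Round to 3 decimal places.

0.973

NOT Q = 1 − 0.1800 = 0.8200
NOT Q AND Q = a·b on (0.8200, 0.1800) = 0.1476
Q AND (NOT Q AND Q) = a·b on (0.1800, 0.1476) = 0.0266
NOT (Q AND (NOT Q AND Q)) = 1 − 0.0266 = 0.9734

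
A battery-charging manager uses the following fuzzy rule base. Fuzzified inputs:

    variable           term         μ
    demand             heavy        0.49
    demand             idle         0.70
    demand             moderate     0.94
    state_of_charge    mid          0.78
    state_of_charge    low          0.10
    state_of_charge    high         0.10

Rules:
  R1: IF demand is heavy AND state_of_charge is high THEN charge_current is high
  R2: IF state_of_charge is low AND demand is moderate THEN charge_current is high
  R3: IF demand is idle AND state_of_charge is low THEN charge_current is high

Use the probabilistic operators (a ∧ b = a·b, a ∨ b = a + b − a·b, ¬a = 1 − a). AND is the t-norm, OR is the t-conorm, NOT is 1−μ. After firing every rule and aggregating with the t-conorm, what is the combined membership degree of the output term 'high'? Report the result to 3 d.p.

0.199

R1: heavy=0.49, high=0.10; AND[a·b] → w = 0.0490
R2: low=0.10, moderate=0.94; AND[a·b] → w = 0.0940
R3: idle=0.70, low=0.10; AND[a·b] → w = 0.0700
Rules with consequent 'high': {R1, R2, R3} → strengths 0.0490, 0.0940, 0.0700
Aggregate via t-conorm [a + b − a·b]: 0.1987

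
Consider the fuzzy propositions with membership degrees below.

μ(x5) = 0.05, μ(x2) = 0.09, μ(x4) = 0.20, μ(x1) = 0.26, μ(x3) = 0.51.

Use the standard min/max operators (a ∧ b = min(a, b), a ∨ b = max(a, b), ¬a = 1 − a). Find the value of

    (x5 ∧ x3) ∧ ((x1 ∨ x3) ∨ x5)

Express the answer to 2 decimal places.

0.05

x5 ∧ x3 = min(a, b) on (0.05, 0.51) = 0.05
x1 ∨ x3 = max(a, b) on (0.26, 0.51) = 0.51
(x1 ∨ x3) ∨ x5 = max(a, b) on (0.51, 0.05) = 0.51
(x5 ∧ x3) ∧ ((x1 ∨ x3) ∨ x5) = min(a, b) on (0.05, 0.51) = 0.05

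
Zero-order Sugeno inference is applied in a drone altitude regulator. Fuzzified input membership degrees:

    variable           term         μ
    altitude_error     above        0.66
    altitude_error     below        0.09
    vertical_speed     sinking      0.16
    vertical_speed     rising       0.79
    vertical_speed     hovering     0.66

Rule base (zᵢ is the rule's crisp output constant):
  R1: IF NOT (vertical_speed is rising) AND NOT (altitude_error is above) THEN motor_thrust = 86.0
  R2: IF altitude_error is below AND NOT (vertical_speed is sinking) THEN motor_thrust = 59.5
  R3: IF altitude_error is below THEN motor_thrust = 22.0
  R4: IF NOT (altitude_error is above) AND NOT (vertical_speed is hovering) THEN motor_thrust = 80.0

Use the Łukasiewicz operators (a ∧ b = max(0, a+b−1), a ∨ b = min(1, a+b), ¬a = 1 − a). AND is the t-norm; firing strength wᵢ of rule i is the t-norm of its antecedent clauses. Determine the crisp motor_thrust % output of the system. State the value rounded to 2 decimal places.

R1 (z=86.0): ¬rising=1−0.79=0.21, ¬above=1−0.66=0.34; AND[max(0, a+b−1)] → w = 0.00
R2 (z=59.5): below=0.09, ¬sinking=1−0.16=0.84; AND[max(0, a+b−1)] → w = 0.00
R3 (z=22.0): below=0.09 → w = 0.09
R4 (z=80.0): ¬above=1−0.66=0.34, ¬hovering=1−0.66=0.34; AND[max(0, a+b−1)] → w = 0.00
Weighted average = (0.00·86.0 + 0.00·59.5 + 0.09·22.0 + 0.00·80.0) / (0.00 + 0.00 + 0.09 + 0.00)
  = 1.9800 / 0.0900 = 22.00

22.00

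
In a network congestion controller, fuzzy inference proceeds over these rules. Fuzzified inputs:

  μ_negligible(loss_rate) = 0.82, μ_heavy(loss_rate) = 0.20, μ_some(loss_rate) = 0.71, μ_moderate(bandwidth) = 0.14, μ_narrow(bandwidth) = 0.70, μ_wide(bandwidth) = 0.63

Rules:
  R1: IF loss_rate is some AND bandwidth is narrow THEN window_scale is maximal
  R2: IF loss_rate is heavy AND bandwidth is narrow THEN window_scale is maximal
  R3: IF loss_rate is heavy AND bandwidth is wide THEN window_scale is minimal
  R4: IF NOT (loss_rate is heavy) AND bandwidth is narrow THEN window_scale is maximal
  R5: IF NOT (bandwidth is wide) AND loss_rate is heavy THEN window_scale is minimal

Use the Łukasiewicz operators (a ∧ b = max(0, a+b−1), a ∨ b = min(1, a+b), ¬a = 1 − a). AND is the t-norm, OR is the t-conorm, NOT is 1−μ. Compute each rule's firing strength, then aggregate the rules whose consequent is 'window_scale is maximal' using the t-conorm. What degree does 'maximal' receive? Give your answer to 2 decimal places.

0.91

R1: some=0.71, narrow=0.70; AND[max(0, a+b−1)] → w = 0.41
R2: heavy=0.20, narrow=0.70; AND[max(0, a+b−1)] → w = 0.00
R3: heavy=0.20, wide=0.63; AND[max(0, a+b−1)] → w = 0.00
R4: ¬heavy=1−0.20=0.80, narrow=0.70; AND[max(0, a+b−1)] → w = 0.50
R5: ¬wide=1−0.63=0.37, heavy=0.20; AND[max(0, a+b−1)] → w = 0.00
Rules with consequent 'maximal': {R1, R2, R4} → strengths 0.41, 0.00, 0.50
Aggregate via t-conorm [min(1, a+b)]: 0.91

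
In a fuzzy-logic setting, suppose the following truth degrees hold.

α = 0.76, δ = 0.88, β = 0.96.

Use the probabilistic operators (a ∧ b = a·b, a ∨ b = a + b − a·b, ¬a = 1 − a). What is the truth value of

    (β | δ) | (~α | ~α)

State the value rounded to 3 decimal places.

β | δ = a + b − a·b on (0.9600, 0.8800) = 0.9952
~α = 1 − 0.7600 = 0.2400
~α = 1 − 0.7600 = 0.2400
~α | ~α = a + b − a·b on (0.2400, 0.2400) = 0.4224
(β | δ) | (~α | ~α) = a + b − a·b on (0.9952, 0.4224) = 0.9972

0.997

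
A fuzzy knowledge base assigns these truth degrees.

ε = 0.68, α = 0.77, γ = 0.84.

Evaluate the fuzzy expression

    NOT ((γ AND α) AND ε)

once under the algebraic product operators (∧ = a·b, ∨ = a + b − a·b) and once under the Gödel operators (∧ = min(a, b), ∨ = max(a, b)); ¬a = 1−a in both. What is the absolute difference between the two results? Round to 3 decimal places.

0.240

Under algebraic product:
  γ AND α = a·b on (0.8400, 0.7700) = 0.6468
  (γ AND α) AND ε = a·b on (0.6468, 0.6800) = 0.4398
  NOT ((γ AND α) AND ε) = 1 − 0.4398 = 0.5602
  → value = 0.5602
Under Gödel:
  γ AND α = min(a, b) on (0.84, 0.77) = 0.77
  (γ AND α) AND ε = min(a, b) on (0.77, 0.68) = 0.68
  NOT ((γ AND α) AND ε) = 1 − 0.68 = 0.32
  → value = 0.3200
|0.5602 − 0.3200| = 0.240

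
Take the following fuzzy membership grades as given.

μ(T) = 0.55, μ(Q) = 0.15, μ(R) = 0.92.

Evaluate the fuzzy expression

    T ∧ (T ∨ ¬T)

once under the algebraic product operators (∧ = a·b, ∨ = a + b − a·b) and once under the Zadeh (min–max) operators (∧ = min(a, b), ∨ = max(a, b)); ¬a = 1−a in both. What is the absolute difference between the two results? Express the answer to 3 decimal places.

Under algebraic product:
  ¬T = 1 − 0.5500 = 0.4500
  T ∨ ¬T = a + b − a·b on (0.5500, 0.4500) = 0.7525
  T ∧ (T ∨ ¬T) = a·b on (0.5500, 0.7525) = 0.4139
  → value = 0.4139
Under Zadeh (min–max):
  ¬T = 1 − 0.55 = 0.45
  T ∨ ¬T = max(a, b) on (0.55, 0.45) = 0.55
  T ∧ (T ∨ ¬T) = min(a, b) on (0.55, 0.55) = 0.55
  → value = 0.5500
|0.4139 − 0.5500| = 0.136

0.136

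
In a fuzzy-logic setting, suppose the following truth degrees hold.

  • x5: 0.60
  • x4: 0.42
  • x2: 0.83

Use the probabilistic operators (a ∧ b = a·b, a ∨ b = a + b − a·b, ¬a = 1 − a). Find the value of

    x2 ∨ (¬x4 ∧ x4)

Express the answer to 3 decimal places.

¬x4 = 1 − 0.4200 = 0.5800
¬x4 ∧ x4 = a·b on (0.5800, 0.4200) = 0.2436
x2 ∨ (¬x4 ∧ x4) = a + b − a·b on (0.8300, 0.2436) = 0.8714

0.871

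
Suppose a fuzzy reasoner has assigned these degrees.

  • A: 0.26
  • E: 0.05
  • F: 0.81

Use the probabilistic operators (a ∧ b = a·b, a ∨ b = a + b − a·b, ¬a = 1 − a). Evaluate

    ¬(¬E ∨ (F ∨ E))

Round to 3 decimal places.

¬E = 1 − 0.0500 = 0.9500
F ∨ E = a + b − a·b on (0.8100, 0.0500) = 0.8195
¬E ∨ (F ∨ E) = a + b − a·b on (0.9500, 0.8195) = 0.9910
¬(¬E ∨ (F ∨ E)) = 1 − 0.9910 = 0.0090

0.009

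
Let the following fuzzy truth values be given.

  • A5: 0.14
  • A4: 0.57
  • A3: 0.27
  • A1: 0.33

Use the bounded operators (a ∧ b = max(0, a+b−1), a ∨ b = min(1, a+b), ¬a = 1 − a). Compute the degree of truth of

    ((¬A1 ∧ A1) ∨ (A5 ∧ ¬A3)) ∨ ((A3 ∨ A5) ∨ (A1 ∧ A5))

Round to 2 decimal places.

¬A1 = 1 − 0.33 = 0.67
¬A1 ∧ A1 = max(0, a+b−1) on (0.67, 0.33) = 0.00
¬A3 = 1 − 0.27 = 0.73
A5 ∧ ¬A3 = max(0, a+b−1) on (0.14, 0.73) = 0.00
(¬A1 ∧ A1) ∨ (A5 ∧ ¬A3) = min(1, a+b) on (0.00, 0.00) = 0.00
A3 ∨ A5 = min(1, a+b) on (0.27, 0.14) = 0.41
A1 ∧ A5 = max(0, a+b−1) on (0.33, 0.14) = 0.00
(A3 ∨ A5) ∨ (A1 ∧ A5) = min(1, a+b) on (0.41, 0.00) = 0.41
((¬A1 ∧ A1) ∨ (A5 ∧ ¬A3)) ∨ ((A3 ∨ A5) ∨ (A1 ∧ A5)) = min(1, a+b) on (0.00, 0.41) = 0.41

0.41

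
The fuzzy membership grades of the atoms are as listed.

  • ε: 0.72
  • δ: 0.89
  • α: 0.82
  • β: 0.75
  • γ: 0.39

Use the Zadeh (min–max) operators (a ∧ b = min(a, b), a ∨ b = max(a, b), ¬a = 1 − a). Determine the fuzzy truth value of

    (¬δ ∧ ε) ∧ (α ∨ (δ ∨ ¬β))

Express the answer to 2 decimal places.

¬δ = 1 − 0.89 = 0.11
¬δ ∧ ε = min(a, b) on (0.11, 0.72) = 0.11
¬β = 1 − 0.75 = 0.25
δ ∨ ¬β = max(a, b) on (0.89, 0.25) = 0.89
α ∨ (δ ∨ ¬β) = max(a, b) on (0.82, 0.89) = 0.89
(¬δ ∧ ε) ∧ (α ∨ (δ ∨ ¬β)) = min(a, b) on (0.11, 0.89) = 0.11

0.11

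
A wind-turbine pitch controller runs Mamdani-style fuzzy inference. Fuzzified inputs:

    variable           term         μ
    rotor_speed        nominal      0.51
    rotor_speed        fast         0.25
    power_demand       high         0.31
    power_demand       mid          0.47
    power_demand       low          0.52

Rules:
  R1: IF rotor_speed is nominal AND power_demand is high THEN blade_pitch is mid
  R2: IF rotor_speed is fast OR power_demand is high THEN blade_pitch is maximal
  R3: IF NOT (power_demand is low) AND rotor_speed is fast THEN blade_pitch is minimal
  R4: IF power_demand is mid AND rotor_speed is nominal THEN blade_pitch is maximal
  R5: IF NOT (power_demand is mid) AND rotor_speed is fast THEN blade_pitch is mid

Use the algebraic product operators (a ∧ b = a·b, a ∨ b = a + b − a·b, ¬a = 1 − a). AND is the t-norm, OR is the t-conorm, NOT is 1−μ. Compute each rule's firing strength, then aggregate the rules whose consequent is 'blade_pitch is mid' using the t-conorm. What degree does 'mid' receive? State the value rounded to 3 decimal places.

0.270

R1: nominal=0.51, high=0.31; AND[a·b] → w = 0.1581
R2: fast=0.25, high=0.31; OR[a + b − a·b] → w = 0.4825
R3: ¬low=1−0.52=0.48, fast=0.25; AND[a·b] → w = 0.1200
R4: mid=0.47, nominal=0.51; AND[a·b] → w = 0.2397
R5: ¬mid=1−0.47=0.53, fast=0.25; AND[a·b] → w = 0.1325
Rules with consequent 'mid': {R1, R5} → strengths 0.1581, 0.1325
Aggregate via t-conorm [a + b − a·b]: 0.2697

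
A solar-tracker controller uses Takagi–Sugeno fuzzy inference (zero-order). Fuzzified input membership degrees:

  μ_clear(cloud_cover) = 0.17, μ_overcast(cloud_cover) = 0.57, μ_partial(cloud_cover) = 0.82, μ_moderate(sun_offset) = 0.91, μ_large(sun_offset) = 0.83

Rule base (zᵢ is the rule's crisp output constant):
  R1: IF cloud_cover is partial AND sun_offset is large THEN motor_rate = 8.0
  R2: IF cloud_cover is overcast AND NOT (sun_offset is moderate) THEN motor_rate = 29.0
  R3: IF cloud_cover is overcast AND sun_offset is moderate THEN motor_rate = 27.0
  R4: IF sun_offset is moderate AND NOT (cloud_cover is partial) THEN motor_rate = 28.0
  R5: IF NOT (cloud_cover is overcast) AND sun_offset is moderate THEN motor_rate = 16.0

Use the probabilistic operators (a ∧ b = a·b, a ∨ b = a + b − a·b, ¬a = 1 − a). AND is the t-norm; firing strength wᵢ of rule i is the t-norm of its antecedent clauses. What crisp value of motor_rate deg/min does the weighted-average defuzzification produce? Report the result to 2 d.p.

17.60

R1 (z=8.0): partial=0.82, large=0.83; AND[a·b] → w = 0.6806
R2 (z=29.0): overcast=0.57, ¬moderate=1−0.91=0.09; AND[a·b] → w = 0.0513
R3 (z=27.0): overcast=0.57, moderate=0.91; AND[a·b] → w = 0.5187
R4 (z=28.0): moderate=0.91, ¬partial=1−0.82=0.18; AND[a·b] → w = 0.1638
R5 (z=16.0): ¬overcast=1−0.57=0.43, moderate=0.91; AND[a·b] → w = 0.3913
Weighted average = (0.6806·8.0 + 0.0513·29.0 + 0.5187·27.0 + 0.1638·28.0 + 0.3913·16.0) / (0.6806 + 0.0513 + 0.5187 + 0.1638 + 0.3913)
  = 31.7846 / 1.8057 = 17.60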